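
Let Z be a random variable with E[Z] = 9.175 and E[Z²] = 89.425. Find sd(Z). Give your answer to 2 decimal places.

Var(Z) = 89.425 − (9.175)² = 5.244375
sd(Z) = √5.244375 ≈ 2.29

2.29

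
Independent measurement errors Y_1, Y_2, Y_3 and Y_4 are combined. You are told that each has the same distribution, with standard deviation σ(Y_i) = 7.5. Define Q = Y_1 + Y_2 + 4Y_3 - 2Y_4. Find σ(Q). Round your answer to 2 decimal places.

V(Y_i) = (7.5)² = 56.25
By independence, V(Q) = (1)²V(Y_1) + (1)²V(Y_2) + (4)²V(Y_3) + (-2)²V(Y_4)
= (1)²·56.25 + (1)²·56.25 + (4)²·56.25 + (-2)²·56.25 = 1237.5
σ(Q) = √1237.5 ≈ 35.18

35.18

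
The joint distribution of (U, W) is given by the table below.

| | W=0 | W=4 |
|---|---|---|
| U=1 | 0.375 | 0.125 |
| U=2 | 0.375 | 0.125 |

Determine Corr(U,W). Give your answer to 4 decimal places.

0.0000

E[U] = 1.5,  E[W] = 1
E[UW] = 1.5
Cov(U,W) = E[UW] − E[U]E[W] = 1.5 − (1.5)(1) = 0
var(U) = 0.25,  var(W) = 3
ρ = 0 / √(0.25·3) ≈ 0.0000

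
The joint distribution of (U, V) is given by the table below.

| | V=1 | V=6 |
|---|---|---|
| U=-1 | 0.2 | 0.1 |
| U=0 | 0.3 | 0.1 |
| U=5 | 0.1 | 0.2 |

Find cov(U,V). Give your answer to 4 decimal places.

2.1000

E[U] = 1.2,  E[V] = 3
E[UV] = 5.7
cov(U,V) = E[UV] − E[U]E[V] = 5.7 − (1.2)(3) = 2.1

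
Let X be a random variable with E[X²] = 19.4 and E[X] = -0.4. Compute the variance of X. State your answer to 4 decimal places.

Var(X) = 19.4 − (-0.4)² = 19.24

19.2400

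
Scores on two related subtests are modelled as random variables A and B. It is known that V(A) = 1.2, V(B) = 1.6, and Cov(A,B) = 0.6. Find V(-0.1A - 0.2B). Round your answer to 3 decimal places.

V(-0.1A - 0.2B) = (-0.1)²·V(A) + (-0.2)²·V(B) + 2·(-0.1)·(-0.2)·Cov(A,B)
= 0.01·1.2 + 0.04·1.6 + 0.04·0.6 = 0.1

0.100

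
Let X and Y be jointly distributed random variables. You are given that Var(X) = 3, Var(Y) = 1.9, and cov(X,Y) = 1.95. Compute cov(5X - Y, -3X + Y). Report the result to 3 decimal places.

cov(5X - Y, -3X + Y) = (5)(-3)Var(X) + (-1)(1)Var(Y) + [(5)(1) + (-1)(-3)]cov(X,Y)
= -15·3 + -1·1.9 + 8·1.95 = -31.3

-31.300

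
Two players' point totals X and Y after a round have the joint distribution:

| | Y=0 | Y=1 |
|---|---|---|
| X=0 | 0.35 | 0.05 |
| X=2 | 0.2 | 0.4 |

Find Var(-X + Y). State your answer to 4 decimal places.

0.6875

E[X] = 1.2,  E[Y] = 0.45,  E[XY] = 0.8
Var(X) = 2.4 − (1.2)² = 0.96;  Var(Y) = 0.45 − (0.45)² = 0.2475
cov(X,Y) = 0.8 − (1.2)(0.45) = 0.26
Var(-X + Y) = (-1)²·0.96 + (1)²·0.2475 + 2·(-1)·(1)·0.26 = 0.6875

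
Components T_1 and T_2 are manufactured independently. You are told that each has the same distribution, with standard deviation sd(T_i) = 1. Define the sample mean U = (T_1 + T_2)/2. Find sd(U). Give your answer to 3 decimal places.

0.707

Var(T_i) = (1)² = 1
By independence, Var(U) = (0.5)²Var(T_1) + (0.5)²Var(T_2)
= (0.5)²·1 + (0.5)²·1 = 0.5
sd(U) = √0.5 ≈ 0.707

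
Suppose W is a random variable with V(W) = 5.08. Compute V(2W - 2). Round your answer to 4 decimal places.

20.3200

V(2W - 2) = (2)²·V(W) = 4·5.08 = 20.32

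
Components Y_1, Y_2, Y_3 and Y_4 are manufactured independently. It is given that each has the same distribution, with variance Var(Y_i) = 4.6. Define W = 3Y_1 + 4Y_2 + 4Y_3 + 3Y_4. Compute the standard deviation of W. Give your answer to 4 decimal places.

15.1658

By independence, Var(W) = (3)²Var(Y_1) + (4)²Var(Y_2) + (4)²Var(Y_3) + (3)²Var(Y_4)
= (3)²·4.6 + (4)²·4.6 + (4)²·4.6 + (3)²·4.6 = 230
SD(W) = √230 ≈ 15.1658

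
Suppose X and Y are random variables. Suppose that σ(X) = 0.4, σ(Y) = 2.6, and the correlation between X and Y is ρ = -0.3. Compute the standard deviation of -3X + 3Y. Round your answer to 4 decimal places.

8.2399

Var(X) = (0.4)² = 0.16;  Var(Y) = (2.6)² = 6.76
Cov(X,Y) = ρ·σ(X)·σ(Y) = -0.3·0.4·2.6 = -0.312
Var(-3X + 3Y) = (-3)²·Var(X) + (3)²·Var(Y) + 2·(-3)·(3)·Cov(X,Y)
= 9·0.16 + 9·6.76 + -18·-0.312 = 67.896
σ(-3X + 3Y) = √67.896 ≈ 8.2399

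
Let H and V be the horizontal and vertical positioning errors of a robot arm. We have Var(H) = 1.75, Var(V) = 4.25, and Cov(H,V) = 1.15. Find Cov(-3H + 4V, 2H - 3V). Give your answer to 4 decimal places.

Cov(-3H + 4V, 2H - 3V) = (-3)(2)Var(H) + (4)(-3)Var(V) + [(-3)(-3) + (4)(2)]Cov(H,V)
= -6·1.75 + -12·4.25 + 17·1.15 = -41.95

-41.9500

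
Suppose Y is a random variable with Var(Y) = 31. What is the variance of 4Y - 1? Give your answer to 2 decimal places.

Var(4Y - 1) = (4)²·Var(Y) = 16·31 = 496

496.00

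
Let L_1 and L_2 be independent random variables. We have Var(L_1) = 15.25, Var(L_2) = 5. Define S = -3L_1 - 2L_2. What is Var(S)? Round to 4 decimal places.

By independence, Var(S) = (-3)²Var(L_1) + (-2)²Var(L_2)
= (-3)²·15.25 + (-2)²·5 = 157.25

157.2500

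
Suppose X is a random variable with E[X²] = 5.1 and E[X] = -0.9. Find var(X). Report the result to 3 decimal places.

4.290

var(X) = 5.1 − (-0.9)² = 4.29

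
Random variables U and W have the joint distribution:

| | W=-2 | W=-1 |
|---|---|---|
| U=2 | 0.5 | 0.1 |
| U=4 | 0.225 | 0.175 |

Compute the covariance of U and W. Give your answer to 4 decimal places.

0.1300

E[U] = 2.8,  E[W] = -1.725
E[UW] = -4.7
Cov(U,W) = E[UW] − E[U]E[W] = -4.7 − (2.8)(-1.725) = 0.13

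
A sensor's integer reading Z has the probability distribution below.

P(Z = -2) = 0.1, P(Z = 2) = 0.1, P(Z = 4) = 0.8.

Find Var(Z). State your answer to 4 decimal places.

E[Z] = (-2)(0.1) + (2)(0.1) + (4)(0.8) = 3.2
E[Z²] = (-2)²(0.1) + (2)²(0.1) + (4)²(0.8) = 13.6
Var(Z) = E[Z²] − (E[Z])² = 13.6 − (3.2)² = 3.36

3.3600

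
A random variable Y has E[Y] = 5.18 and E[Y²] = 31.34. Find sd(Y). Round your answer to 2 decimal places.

2.12

Var(Y) = 31.34 − (5.18)² = 4.5076
sd(Y) = √4.5076 ≈ 2.12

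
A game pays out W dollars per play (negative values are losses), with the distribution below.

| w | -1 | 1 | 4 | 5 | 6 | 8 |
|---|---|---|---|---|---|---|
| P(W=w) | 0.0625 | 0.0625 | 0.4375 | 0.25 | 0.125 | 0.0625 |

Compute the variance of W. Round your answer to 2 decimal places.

3.81

E[W] = (-1)(0.0625) + (1)(0.0625) + (4)(0.4375) + (5)(0.25) + (6)(0.125) + (8)(0.0625) = 4.25
E[W²] = (-1)²(0.0625) + (1)²(0.0625) + (4)²(0.4375) + (5)²(0.25) + (6)²(0.125) + (8)²(0.0625) = 21.875
V(W) = E[W²] − (E[W])² = 21.875 − (4.25)² = 3.8125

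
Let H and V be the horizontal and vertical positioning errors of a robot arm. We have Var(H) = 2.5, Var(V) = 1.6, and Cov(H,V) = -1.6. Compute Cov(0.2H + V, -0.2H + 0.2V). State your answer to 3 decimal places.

0.476

Cov(0.2H + V, -0.2H + 0.2V) = (0.2)(-0.2)Var(H) + (1)(0.2)Var(V) + [(0.2)(0.2) + (1)(-0.2)]Cov(H,V)
= -0.04·2.5 + 0.2·1.6 + -0.16·-1.6 = 0.476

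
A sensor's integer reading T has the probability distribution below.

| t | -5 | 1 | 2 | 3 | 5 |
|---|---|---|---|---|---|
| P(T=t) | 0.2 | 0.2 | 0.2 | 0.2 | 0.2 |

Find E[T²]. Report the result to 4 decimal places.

12.8000

E[T²] = (-5)²(0.2) + (1)²(0.2) + (2)²(0.2) + (3)²(0.2) + (5)²(0.2) = 12.8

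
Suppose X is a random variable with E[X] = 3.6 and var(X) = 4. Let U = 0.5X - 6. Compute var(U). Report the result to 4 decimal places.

var(0.5X - 6) = (0.5)²·var(X) = 0.25·4 = 1

1.0000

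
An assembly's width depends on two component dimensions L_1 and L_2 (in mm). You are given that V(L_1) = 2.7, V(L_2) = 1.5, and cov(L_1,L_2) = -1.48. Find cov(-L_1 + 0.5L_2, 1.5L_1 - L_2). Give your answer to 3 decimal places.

cov(-L_1 + 0.5L_2, 1.5L_1 - L_2) = (-1)(1.5)V(L_1) + (0.5)(-1)V(L_2) + [(-1)(-1) + (0.5)(1.5)]cov(L_1,L_2)
= -1.5·2.7 + -0.5·1.5 + 1.75·-1.48 = -7.39

-7.390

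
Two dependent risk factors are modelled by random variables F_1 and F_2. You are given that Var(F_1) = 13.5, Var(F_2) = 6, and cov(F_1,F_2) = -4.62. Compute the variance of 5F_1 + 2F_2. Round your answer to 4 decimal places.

269.1000

Var(5F_1 + 2F_2) = (5)²·Var(F_1) + (2)²·Var(F_2) + 2·(5)·(2)·cov(F_1,F_2)
= 25·13.5 + 4·6 + 20·-4.62 = 269.1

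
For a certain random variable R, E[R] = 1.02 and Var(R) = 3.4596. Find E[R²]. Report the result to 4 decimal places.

E[R²] = Var(R) + (E[R])² = 3.4596 + (1.02)² = 4.5

4.5000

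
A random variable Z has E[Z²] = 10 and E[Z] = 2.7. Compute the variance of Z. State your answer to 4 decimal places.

Var(Z) = 10 − (2.7)² = 2.71

2.7100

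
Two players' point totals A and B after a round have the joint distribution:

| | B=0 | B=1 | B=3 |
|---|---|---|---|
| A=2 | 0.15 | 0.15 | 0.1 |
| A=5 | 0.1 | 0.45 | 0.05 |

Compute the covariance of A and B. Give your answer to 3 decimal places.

E[A] = 3.8,  E[B] = 1.05
E[AB] = 3.9
Cov(A,B) = E[AB] − E[A]E[B] = 3.9 − (3.8)(1.05) = -0.09

-0.090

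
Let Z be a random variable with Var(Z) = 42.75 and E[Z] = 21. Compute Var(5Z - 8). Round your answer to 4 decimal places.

Var(5Z - 8) = (5)²·Var(Z) = 25·42.75 = 1068.75

1068.7500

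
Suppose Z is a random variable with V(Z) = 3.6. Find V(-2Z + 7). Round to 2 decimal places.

V(-2Z + 7) = (-2)²·V(Z) = 4·3.6 = 14.4

14.40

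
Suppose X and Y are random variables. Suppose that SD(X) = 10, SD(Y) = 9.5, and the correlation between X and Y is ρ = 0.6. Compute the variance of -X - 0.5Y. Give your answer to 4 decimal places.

179.5625

Var(X) = (10)² = 100;  Var(Y) = (9.5)² = 90.25
Cov(X,Y) = ρ·SD(X)·SD(Y) = 0.6·10·9.5 = 57
Var(-X - 0.5Y) = (-1)²·Var(X) + (-0.5)²·Var(Y) + 2·(-1)·(-0.5)·Cov(X,Y)
= 1·100 + 0.25·90.25 + 1·57 = 179.5625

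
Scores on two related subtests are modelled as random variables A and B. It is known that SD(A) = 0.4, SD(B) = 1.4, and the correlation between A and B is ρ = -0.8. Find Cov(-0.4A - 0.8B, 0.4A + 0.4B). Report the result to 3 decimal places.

-0.438

V(A) = (0.4)² = 0.16;  V(B) = (1.4)² = 1.96
Cov(A,B) = ρ·SD(A)·SD(B) = -0.8·0.4·1.4 = -0.448
Cov(-0.4A - 0.8B, 0.4A + 0.4B) = (-0.4)(0.4)V(A) + (-0.8)(0.4)V(B) + [(-0.4)(0.4) + (-0.8)(0.4)]Cov(A,B)
= -0.16·0.16 + -0.32·1.96 + -0.48·-0.448 = -0.43776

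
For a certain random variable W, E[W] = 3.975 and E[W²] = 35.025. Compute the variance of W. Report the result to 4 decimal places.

var(W) = 35.025 − (3.975)² = 19.224375

19.2244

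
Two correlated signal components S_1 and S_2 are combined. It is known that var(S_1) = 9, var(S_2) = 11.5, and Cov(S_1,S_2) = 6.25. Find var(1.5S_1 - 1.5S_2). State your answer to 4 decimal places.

var(1.5S_1 - 1.5S_2) = (1.5)²·var(S_1) + (-1.5)²·var(S_2) + 2·(1.5)·(-1.5)·Cov(S_1,S_2)
= 2.25·9 + 2.25·11.5 + -4.5·6.25 = 18

18.0000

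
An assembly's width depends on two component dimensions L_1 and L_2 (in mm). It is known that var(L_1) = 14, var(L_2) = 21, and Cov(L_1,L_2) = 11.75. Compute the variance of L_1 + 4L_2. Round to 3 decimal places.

var(L_1 + 4L_2) = (1)²·var(L_1) + (4)²·var(L_2) + 2·(1)·(4)·Cov(L_1,L_2)
= 1·14 + 16·21 + 8·11.75 = 444

444.000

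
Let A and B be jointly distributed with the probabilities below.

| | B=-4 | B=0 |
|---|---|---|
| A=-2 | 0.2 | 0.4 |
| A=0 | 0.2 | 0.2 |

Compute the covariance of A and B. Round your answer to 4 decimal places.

E[A] = -1.2,  E[B] = -1.6
E[AB] = 1.6
Cov(A,B) = E[AB] − E[A]E[B] = 1.6 − (-1.2)(-1.6) = -0.32

-0.3200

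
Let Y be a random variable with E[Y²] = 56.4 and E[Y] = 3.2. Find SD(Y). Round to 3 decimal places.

V(Y) = 56.4 − (3.2)² = 46.16
SD(Y) = √46.16 ≈ 6.794

6.794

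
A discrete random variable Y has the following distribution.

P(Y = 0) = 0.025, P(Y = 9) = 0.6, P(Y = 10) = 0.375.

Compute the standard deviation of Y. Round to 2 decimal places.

E[Y] = (0)(0.025) + (9)(0.6) + (10)(0.375) = 9.15
E[Y²] = (0)²(0.025) + (9)²(0.6) + (10)²(0.375) = 86.1
Var(Y) = E[Y²] − (E[Y])² = 86.1 − (9.15)² = 2.3775
sd(Y) = √2.3775 ≈ 1.54

1.54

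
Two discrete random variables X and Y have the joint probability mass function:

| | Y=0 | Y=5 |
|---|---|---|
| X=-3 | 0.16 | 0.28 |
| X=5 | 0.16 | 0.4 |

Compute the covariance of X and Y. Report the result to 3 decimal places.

0.768

E[X] = 1.48,  E[Y] = 3.4
E[XY] = 5.8
Cov(X,Y) = E[XY] − E[X]E[Y] = 5.8 − (1.48)(3.4) = 0.768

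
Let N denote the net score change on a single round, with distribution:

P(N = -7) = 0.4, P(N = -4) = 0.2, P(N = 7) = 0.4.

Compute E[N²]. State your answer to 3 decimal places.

42.400

E[N²] = (-7)²(0.4) + (-4)²(0.2) + (7)²(0.4) = 42.4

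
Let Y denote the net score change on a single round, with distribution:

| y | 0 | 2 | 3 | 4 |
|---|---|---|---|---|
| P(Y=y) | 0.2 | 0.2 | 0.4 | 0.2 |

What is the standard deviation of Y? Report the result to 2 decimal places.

1.36

E[Y] = (0)(0.2) + (2)(0.2) + (3)(0.4) + (4)(0.2) = 2.4
E[Y²] = (0)²(0.2) + (2)²(0.2) + (3)²(0.4) + (4)²(0.2) = 7.6
Var(Y) = E[Y²] − (E[Y])² = 7.6 − (2.4)² = 1.84
σ(Y) = √1.84 ≈ 1.36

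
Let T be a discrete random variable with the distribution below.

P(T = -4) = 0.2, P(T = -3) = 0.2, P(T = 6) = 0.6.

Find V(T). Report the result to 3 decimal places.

E[T] = (-4)(0.2) + (-3)(0.2) + (6)(0.6) = 2.2
E[T²] = (-4)²(0.2) + (-3)²(0.2) + (6)²(0.6) = 26.6
V(T) = E[T²] − (E[T])² = 26.6 − (2.2)² = 21.76

21.760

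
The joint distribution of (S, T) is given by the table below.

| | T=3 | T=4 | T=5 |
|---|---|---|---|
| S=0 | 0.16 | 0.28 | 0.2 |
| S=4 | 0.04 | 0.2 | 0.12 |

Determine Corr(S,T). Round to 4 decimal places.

0.1078

E[S] = 1.44,  E[T] = 4.12
E[ST] = 6.08
cov(S,T) = E[ST] − E[S]E[T] = 6.08 − (1.44)(4.12) = 0.1472
var(S) = 3.6864,  var(T) = 0.5056
ρ = 0.1472 / √(3.6864·0.5056) ≈ 0.1078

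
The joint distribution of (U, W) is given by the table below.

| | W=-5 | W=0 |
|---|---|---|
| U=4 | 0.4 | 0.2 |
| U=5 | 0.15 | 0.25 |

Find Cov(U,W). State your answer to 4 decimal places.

E[U] = 4.4,  E[W] = -2.75
E[UW] = -11.75
Cov(U,W) = E[UW] − E[U]E[W] = -11.75 − (4.4)(-2.75) = 0.35

0.3500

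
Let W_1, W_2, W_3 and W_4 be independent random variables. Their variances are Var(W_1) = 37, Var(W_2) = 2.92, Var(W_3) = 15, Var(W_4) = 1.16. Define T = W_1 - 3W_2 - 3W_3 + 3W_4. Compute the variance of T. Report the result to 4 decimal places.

By independence, Var(T) = (1)²Var(W_1) + (-3)²Var(W_2) + (-3)²Var(W_3) + (3)²Var(W_4)
= (1)²·37 + (-3)²·2.92 + (-3)²·15 + (3)²·1.16 = 208.72

208.7200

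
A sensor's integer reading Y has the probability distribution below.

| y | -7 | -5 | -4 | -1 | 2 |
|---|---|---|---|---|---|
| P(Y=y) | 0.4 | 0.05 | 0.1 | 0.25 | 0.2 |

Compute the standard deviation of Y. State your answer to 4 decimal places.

3.5511

E[Y] = (-7)(0.4) + (-5)(0.05) + (-4)(0.1) + (-1)(0.25) + (2)(0.2) = -3.3
E[Y²] = (-7)²(0.4) + (-5)²(0.05) + (-4)²(0.1) + (-1)²(0.25) + (2)²(0.2) = 23.5
Var(Y) = E[Y²] − (E[Y])² = 23.5 − (-3.3)² = 12.61
SD(Y) = √12.61 ≈ 3.5511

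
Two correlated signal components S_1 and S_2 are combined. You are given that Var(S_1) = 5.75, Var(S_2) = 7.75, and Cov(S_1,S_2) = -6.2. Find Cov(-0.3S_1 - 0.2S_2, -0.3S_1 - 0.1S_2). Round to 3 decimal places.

0.115

Cov(-0.3S_1 - 0.2S_2, -0.3S_1 - 0.1S_2) = (-0.3)(-0.3)Var(S_1) + (-0.2)(-0.1)Var(S_2) + [(-0.3)(-0.1) + (-0.2)(-0.3)]Cov(S_1,S_2)
= 0.09·5.75 + 0.02·7.75 + 0.09·-6.2 = 0.1145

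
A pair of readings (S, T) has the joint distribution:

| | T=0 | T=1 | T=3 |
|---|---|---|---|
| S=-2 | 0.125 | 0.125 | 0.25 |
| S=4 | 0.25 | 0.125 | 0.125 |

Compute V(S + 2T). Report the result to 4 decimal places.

11.4375

E[S] = 1,  E[T] = 1.375,  E[ST] = 0.25
V(S) = 10 − (1)² = 9;  V(T) = 3.625 − (1.375)² = 1.734375
Cov(S,T) = 0.25 − (1)(1.375) = -1.125
V(S + 2T) = (1)²·9 + (2)²·1.734375 + 2·(1)·(2)·-1.125 = 11.4375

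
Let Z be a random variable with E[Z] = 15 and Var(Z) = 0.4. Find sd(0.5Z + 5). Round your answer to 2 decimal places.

Var(0.5Z + 5) = (0.5)²·0.4 = 0.1
sd(0.5Z + 5) = √0.1 ≈ 0.32

0.32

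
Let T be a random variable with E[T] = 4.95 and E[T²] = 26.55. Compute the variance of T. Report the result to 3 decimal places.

Var(T) = 26.55 − (4.95)² = 2.0475

2.048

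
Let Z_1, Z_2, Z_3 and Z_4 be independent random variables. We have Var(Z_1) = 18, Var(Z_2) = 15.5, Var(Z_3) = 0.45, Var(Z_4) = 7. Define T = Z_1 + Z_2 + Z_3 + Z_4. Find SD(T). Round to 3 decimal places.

6.399

By independence, Var(T) = (1)²Var(Z_1) + (1)²Var(Z_2) + (1)²Var(Z_3) + (1)²Var(Z_4)
= (1)²·18 + (1)²·15.5 + (1)²·0.45 + (1)²·7 = 40.95
SD(T) = √40.95 ≈ 6.399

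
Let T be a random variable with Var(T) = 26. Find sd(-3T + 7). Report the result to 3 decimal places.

15.297

Var(-3T + 7) = (-3)²·26 = 234
sd(-3T + 7) = √234 ≈ 15.297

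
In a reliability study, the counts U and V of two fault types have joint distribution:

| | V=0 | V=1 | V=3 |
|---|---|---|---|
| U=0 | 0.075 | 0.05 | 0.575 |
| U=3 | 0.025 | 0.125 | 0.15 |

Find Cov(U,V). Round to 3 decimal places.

E[U] = 0.9,  E[V] = 2.35
E[UV] = 1.725
Cov(U,V) = E[UV] − E[U]E[V] = 1.725 − (0.9)(2.35) = -0.39

-0.390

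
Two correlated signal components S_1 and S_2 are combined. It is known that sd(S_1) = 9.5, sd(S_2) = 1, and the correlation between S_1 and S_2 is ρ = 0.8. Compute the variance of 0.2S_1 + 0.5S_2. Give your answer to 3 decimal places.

var(S_1) = (9.5)² = 90.25;  var(S_2) = (1)² = 1
Cov(S_1,S_2) = ρ·sd(S_1)·sd(S_2) = 0.8·9.5·1 = 7.6
var(0.2S_1 + 0.5S_2) = (0.2)²·var(S_1) + (0.5)²·var(S_2) + 2·(0.2)·(0.5)·Cov(S_1,S_2)
= 0.04·90.25 + 0.25·1 + 0.2·7.6 = 5.38

5.380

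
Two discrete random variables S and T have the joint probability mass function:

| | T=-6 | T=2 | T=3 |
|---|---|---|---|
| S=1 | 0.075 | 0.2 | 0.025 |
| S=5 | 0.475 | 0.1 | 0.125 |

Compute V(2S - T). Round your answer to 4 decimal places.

E[S] = 3.8,  E[T] = -2.25,  E[ST] = -11.35
V(S) = 17.8 − (3.8)² = 3.36;  V(T) = 22.35 − (-2.25)² = 17.2875
Cov(S,T) = -11.35 − (3.8)(-2.25) = -2.8
V(2S - T) = (2)²·3.36 + (-1)²·17.2875 + 2·(2)·(-1)·-2.8 = 41.9275

41.9275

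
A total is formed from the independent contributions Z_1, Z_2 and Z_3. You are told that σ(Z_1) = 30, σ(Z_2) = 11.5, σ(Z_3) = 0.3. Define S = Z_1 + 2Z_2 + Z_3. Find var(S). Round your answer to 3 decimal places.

1429.090

var(Z_1) = 900, var(Z_2) = 132.25, var(Z_3) = 0.09
By independence, var(S) = (1)²var(Z_1) + (2)²var(Z_2) + (1)²var(Z_3)
= (1)²·900 + (2)²·132.25 + (1)²·0.09 = 1429.09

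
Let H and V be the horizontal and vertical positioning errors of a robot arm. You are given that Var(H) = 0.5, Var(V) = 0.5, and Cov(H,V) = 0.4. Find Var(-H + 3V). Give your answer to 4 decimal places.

Var(-H + 3V) = (-1)²·Var(H) + (3)²·Var(V) + 2·(-1)·(3)·Cov(H,V)
= 1·0.5 + 9·0.5 + -6·0.4 = 2.6

2.6000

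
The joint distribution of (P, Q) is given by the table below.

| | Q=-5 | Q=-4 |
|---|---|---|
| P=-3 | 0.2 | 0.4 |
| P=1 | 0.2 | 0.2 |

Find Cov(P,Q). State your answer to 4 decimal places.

E[P] = -1.4,  E[Q] = -4.4
E[PQ] = 6
Cov(P,Q) = E[PQ] − E[P]E[Q] = 6 − (-1.4)(-4.4) = -0.16

-0.1600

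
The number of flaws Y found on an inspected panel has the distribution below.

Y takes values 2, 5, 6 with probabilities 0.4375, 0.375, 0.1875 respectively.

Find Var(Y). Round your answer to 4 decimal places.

E[Y] = (2)(0.4375) + (5)(0.375) + (6)(0.1875) = 3.875
E[Y²] = (2)²(0.4375) + (5)²(0.375) + (6)²(0.1875) = 17.875
Var(Y) = E[Y²] − (E[Y])² = 17.875 − (3.875)² = 2.859375

2.8594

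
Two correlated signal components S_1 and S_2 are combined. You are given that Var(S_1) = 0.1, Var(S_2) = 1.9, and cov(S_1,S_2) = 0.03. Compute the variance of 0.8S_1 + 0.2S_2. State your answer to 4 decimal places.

0.1496

Var(0.8S_1 + 0.2S_2) = (0.8)²·Var(S_1) + (0.2)²·Var(S_2) + 2·(0.8)·(0.2)·cov(S_1,S_2)
= 0.64·0.1 + 0.04·1.9 + 0.32·0.03 = 0.1496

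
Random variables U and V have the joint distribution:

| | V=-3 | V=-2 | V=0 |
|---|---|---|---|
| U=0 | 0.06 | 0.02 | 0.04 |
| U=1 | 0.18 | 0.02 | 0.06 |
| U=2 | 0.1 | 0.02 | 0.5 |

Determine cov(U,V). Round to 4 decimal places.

E[U] = 1.5,  E[V] = -1.14
E[UV] = -1.26
cov(U,V) = E[UV] − E[U]E[V] = -1.26 − (1.5)(-1.14) = 0.45

0.4500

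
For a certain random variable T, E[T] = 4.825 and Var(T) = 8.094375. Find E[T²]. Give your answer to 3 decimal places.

31.375

E[T²] = Var(T) + (E[T])² = 8.094375 + (4.825)² = 31.375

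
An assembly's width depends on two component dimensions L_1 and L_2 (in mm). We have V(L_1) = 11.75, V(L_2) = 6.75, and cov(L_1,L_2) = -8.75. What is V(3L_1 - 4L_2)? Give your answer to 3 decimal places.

V(3L_1 - 4L_2) = (3)²·V(L_1) + (-4)²·V(L_2) + 2·(3)·(-4)·cov(L_1,L_2)
= 9·11.75 + 16·6.75 + -24·-8.75 = 423.75

423.750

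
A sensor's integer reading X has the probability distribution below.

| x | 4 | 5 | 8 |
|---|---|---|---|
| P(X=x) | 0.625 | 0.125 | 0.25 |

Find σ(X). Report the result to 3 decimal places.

E[X] = (4)(0.625) + (5)(0.125) + (8)(0.25) = 5.125
E[X²] = (4)²(0.625) + (5)²(0.125) + (8)²(0.25) = 29.125
V(X) = E[X²] − (E[X])² = 29.125 − (5.125)² = 2.859375
σ(X) = √2.859375 ≈ 1.691

1.691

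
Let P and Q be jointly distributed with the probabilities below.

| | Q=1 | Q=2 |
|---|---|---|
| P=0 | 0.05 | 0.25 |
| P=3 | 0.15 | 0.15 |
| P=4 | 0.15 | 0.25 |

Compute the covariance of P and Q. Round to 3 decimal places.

-0.175

E[P] = 2.5,  E[Q] = 1.65
E[PQ] = 3.95
Cov(P,Q) = E[PQ] − E[P]E[Q] = 3.95 − (2.5)(1.65) = -0.175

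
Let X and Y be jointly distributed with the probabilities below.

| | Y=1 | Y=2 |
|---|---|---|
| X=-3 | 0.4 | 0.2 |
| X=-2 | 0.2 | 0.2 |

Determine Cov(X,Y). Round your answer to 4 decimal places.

0.0400

E[X] = -2.6,  E[Y] = 1.4
E[XY] = -3.6
Cov(X,Y) = E[XY] − E[X]E[Y] = -3.6 − (-2.6)(1.4) = 0.04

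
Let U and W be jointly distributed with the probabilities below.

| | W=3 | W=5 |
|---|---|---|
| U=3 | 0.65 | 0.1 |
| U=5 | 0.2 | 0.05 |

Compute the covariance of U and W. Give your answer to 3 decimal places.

0.050

E[U] = 3.5,  E[W] = 3.3
E[UW] = 11.6
Cov(U,W) = E[UW] − E[U]E[W] = 11.6 − (3.5)(3.3) = 0.05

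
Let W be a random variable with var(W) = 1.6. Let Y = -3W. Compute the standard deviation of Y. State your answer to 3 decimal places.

var(-3W) = (-3)²·1.6 = 14.4
σ(Y) = √14.4 ≈ 3.795

3.795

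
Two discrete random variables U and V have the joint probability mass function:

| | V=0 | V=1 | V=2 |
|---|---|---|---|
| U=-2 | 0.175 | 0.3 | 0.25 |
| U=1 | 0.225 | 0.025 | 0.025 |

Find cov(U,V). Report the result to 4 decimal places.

-0.4969

E[U] = -1.175,  E[V] = 0.875
E[UV] = -1.525
cov(U,V) = E[UV] − E[U]E[V] = -1.525 − (-1.175)(0.875) = -0.496875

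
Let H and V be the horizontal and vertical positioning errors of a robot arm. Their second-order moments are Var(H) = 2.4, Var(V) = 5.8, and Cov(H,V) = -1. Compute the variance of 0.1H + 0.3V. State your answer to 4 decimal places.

0.4860

Var(0.1H + 0.3V) = (0.1)²·Var(H) + (0.3)²·Var(V) + 2·(0.1)·(0.3)·Cov(H,V)
= 0.01·2.4 + 0.09·5.8 + 0.06·-1 = 0.486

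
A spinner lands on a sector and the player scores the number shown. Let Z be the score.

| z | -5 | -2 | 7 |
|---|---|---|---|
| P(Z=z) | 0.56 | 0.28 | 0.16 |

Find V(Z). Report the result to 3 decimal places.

17.942

E[Z] = (-5)(0.56) + (-2)(0.28) + (7)(0.16) = -2.24
E[Z²] = (-5)²(0.56) + (-2)²(0.28) + (7)²(0.16) = 22.96
V(Z) = E[Z²] − (E[Z])² = 22.96 − (-2.24)² = 17.9424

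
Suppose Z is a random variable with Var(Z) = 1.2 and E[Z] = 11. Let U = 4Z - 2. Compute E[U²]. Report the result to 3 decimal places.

E[4Z - 2] = 4·11 − 2 = 42
Var(4Z - 2) = (4)²·1.2 = 19.2
E[U²] = Var(U) + (E[U])² = 19.2 + (42)² = 1783.2

1783.200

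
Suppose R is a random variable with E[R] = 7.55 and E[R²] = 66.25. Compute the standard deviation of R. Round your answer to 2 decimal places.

V(R) = 66.25 − (7.55)² = 9.2475
σ(R) = √9.2475 ≈ 3.04

3.04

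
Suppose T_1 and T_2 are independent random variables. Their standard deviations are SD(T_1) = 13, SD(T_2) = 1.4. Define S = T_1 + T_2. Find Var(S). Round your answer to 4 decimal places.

170.9600

Var(T_1) = 169, Var(T_2) = 1.96
By independence, Var(S) = (1)²Var(T_1) + (1)²Var(T_2)
= (1)²·169 + (1)²·1.96 = 170.96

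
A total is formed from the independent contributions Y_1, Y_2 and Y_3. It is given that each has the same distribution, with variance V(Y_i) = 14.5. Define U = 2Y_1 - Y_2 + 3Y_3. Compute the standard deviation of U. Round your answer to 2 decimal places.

By independence, V(U) = (2)²V(Y_1) + (-1)²V(Y_2) + (3)²V(Y_3)
= (2)²·14.5 + (-1)²·14.5 + (3)²·14.5 = 203
SD(U) = √203 ≈ 14.25

14.25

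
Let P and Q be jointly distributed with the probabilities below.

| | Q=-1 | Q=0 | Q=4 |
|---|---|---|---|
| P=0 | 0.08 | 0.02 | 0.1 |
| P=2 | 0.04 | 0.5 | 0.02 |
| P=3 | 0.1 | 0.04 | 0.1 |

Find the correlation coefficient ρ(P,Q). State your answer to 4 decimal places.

-0.1280

E[P] = 1.84,  E[Q] = 0.66
E[PQ] = 0.98
Cov(P,Q) = E[PQ] − E[P]E[Q] = 0.98 − (1.84)(0.66) = -0.2344
var(P) = 1.0144,  var(Q) = 3.3044
ρ = -0.2344 / √(1.0144·3.3044) ≈ -0.1280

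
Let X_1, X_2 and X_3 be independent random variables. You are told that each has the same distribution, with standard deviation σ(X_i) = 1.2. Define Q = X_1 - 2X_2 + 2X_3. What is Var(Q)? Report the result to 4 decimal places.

12.9600

Var(X_i) = (1.2)² = 1.44
By independence, Var(Q) = (1)²Var(X_1) + (-2)²Var(X_2) + (2)²Var(X_3)
= (1)²·1.44 + (-2)²·1.44 + (2)²·1.44 = 12.96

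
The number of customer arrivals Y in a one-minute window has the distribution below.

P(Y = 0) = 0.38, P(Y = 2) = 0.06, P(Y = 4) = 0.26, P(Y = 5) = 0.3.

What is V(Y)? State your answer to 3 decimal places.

4.824

E[Y] = (0)(0.38) + (2)(0.06) + (4)(0.26) + (5)(0.3) = 2.66
E[Y²] = (0)²(0.38) + (2)²(0.06) + (4)²(0.26) + (5)²(0.3) = 11.9
V(Y) = E[Y²] − (E[Y])² = 11.9 − (2.66)² = 4.8244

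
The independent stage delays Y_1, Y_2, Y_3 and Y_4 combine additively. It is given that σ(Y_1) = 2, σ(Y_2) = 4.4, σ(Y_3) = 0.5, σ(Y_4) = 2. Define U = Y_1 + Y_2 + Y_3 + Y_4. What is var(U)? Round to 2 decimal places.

27.61

var(Y_1) = 4, var(Y_2) = 19.36, var(Y_3) = 0.25, var(Y_4) = 4
By independence, var(U) = (1)²var(Y_1) + (1)²var(Y_2) + (1)²var(Y_3) + (1)²var(Y_4)
= (1)²·4 + (1)²·19.36 + (1)²·0.25 + (1)²·4 = 27.61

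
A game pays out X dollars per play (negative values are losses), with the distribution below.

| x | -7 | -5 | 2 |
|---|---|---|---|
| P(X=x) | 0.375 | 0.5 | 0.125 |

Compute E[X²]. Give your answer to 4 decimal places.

E[X²] = (-7)²(0.375) + (-5)²(0.5) + (2)²(0.125) = 31.375

31.3750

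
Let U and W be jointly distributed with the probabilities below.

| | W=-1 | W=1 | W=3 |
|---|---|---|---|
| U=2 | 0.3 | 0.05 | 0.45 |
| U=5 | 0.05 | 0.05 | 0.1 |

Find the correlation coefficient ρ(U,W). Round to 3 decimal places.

E[U] = 2.6,  E[W] = 1.4
E[UW] = 3.7
Cov(U,W) = E[UW] − E[U]E[W] = 3.7 − (2.6)(1.4) = 0.06
Var(U) = 1.44,  Var(W) = 3.44
ρ = 0.06 / √(1.44·3.44) ≈ 0.027

0.027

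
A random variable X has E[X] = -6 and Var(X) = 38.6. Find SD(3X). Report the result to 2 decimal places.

Var(3X) = (3)²·38.6 = 347.4
SD(3X) = √347.4 ≈ 18.64

18.64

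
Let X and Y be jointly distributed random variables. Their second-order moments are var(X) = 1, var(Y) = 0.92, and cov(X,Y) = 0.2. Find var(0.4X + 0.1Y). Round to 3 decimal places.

var(0.4X + 0.1Y) = (0.4)²·var(X) + (0.1)²·var(Y) + 2·(0.4)·(0.1)·cov(X,Y)
= 0.16·1 + 0.01·0.92 + 0.08·0.2 = 0.1852

0.185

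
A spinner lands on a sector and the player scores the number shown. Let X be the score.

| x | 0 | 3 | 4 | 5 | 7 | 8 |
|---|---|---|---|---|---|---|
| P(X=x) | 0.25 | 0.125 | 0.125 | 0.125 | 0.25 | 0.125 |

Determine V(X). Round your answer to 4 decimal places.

8.4375

E[X] = (0)(0.25) + (3)(0.125) + (4)(0.125) + (5)(0.125) + (7)(0.25) + (8)(0.125) = 4.25
E[X²] = (0)²(0.25) + (3)²(0.125) + (4)²(0.125) + (5)²(0.125) + (7)²(0.25) + (8)²(0.125) = 26.5
V(X) = E[X²] − (E[X])² = 26.5 − (4.25)² = 8.4375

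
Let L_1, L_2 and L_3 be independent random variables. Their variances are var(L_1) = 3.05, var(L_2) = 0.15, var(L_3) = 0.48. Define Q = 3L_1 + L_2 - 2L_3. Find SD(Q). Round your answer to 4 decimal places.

By independence, var(Q) = (3)²var(L_1) + (1)²var(L_2) + (-2)²var(L_3)
= (3)²·3.05 + (1)²·0.15 + (-2)²·0.48 = 29.52
SD(Q) = √29.52 ≈ 5.4332

5.4332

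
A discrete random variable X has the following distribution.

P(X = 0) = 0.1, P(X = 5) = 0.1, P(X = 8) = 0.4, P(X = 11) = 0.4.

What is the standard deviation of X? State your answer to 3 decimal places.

3.300

E[X] = (0)(0.1) + (5)(0.1) + (8)(0.4) + (11)(0.4) = 8.1
E[X²] = (0)²(0.1) + (5)²(0.1) + (8)²(0.4) + (11)²(0.4) = 76.5
Var(X) = E[X²] − (E[X])² = 76.5 − (8.1)² = 10.89
SD(X) = √10.89 ≈ 3.300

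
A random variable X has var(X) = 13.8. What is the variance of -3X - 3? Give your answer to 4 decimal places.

124.2000

var(-3X - 3) = (-3)²·var(X) = 9·13.8 = 124.2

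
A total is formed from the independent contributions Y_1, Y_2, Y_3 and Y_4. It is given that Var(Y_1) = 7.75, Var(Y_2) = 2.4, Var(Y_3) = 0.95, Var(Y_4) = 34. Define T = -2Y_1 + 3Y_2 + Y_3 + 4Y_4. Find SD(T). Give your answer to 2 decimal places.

24.44

By independence, Var(T) = (-2)²Var(Y_1) + (3)²Var(Y_2) + (1)²Var(Y_3) + (4)²Var(Y_4)
= (-2)²·7.75 + (3)²·2.4 + (1)²·0.95 + (4)²·34 = 597.55
SD(T) = √597.55 ≈ 24.44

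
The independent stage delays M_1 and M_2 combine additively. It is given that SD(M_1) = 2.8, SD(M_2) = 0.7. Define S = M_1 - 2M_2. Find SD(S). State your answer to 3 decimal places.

var(M_1) = 7.84, var(M_2) = 0.49
By independence, var(S) = (1)²var(M_1) + (-2)²var(M_2)
= (1)²·7.84 + (-2)²·0.49 = 9.8
SD(S) = √9.8 ≈ 3.130

3.130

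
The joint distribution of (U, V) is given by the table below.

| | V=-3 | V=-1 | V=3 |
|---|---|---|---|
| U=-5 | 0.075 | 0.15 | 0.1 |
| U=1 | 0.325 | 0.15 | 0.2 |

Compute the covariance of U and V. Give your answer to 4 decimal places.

E[U] = -0.95,  E[V] = -0.6
E[UV] = -0.15
Cov(U,V) = E[UV] − E[U]E[V] = -0.15 − (-0.95)(-0.6) = -0.72

-0.7200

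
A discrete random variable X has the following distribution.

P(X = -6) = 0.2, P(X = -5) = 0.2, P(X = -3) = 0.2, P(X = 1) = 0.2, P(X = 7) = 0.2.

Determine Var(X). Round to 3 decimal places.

22.560

E[X] = (-6)(0.2) + (-5)(0.2) + (-3)(0.2) + (1)(0.2) + (7)(0.2) = -1.2
E[X²] = (-6)²(0.2) + (-5)²(0.2) + (-3)²(0.2) + (1)²(0.2) + (7)²(0.2) = 24
Var(X) = E[X²] − (E[X])² = 24 − (-1.2)² = 22.56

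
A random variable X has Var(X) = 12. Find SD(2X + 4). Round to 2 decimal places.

Var(2X + 4) = (2)²·12 = 48
SD(2X + 4) = √48 ≈ 6.93

6.93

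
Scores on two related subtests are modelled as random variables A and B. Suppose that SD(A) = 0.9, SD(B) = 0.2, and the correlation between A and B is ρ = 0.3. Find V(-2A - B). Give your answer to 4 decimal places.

V(A) = (0.9)² = 0.81;  V(B) = (0.2)² = 0.04
Cov(A,B) = ρ·SD(A)·SD(B) = 0.3·0.9·0.2 = 0.054
V(-2A - B) = (-2)²·V(A) + (-1)²·V(B) + 2·(-2)·(-1)·Cov(A,B)
= 4·0.81 + 1·0.04 + 4·0.054 = 3.496

3.4960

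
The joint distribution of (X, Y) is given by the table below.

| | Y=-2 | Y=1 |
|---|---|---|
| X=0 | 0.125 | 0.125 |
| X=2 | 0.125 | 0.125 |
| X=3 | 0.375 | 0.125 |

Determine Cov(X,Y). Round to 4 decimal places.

E[X] = 2,  E[Y] = -0.875
E[XY] = -2.125
Cov(X,Y) = E[XY] − E[X]E[Y] = -2.125 − (2)(-0.875) = -0.375

-0.3750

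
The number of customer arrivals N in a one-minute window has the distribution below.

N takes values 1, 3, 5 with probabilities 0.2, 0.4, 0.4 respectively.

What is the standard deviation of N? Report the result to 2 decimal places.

1.50

E[N] = (1)(0.2) + (3)(0.4) + (5)(0.4) = 3.4
E[N²] = (1)²(0.2) + (3)²(0.4) + (5)²(0.4) = 13.8
Var(N) = E[N²] − (E[N])² = 13.8 − (3.4)² = 2.24
SD(N) = √2.24 ≈ 1.50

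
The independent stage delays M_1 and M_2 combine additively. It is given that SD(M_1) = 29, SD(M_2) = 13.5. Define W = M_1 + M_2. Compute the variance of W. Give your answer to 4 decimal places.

var(M_1) = 841, var(M_2) = 182.25
By independence, var(W) = (1)²var(M_1) + (1)²var(M_2)
= (1)²·841 + (1)²·182.25 = 1023.25

1023.2500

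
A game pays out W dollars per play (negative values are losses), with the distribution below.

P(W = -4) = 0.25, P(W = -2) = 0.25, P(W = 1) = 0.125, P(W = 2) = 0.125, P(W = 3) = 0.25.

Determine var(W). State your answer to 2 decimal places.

E[W] = (-4)(0.25) + (-2)(0.25) + (1)(0.125) + (2)(0.125) + (3)(0.25) = -0.375
E[W²] = (-4)²(0.25) + (-2)²(0.25) + (1)²(0.125) + (2)²(0.125) + (3)²(0.25) = 7.875
var(W) = E[W²] − (E[W])² = 7.875 − (-0.375)² = 7.734375

7.73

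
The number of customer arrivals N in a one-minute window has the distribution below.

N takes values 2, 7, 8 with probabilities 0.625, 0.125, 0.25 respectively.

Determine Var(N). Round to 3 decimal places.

7.609

E[N] = (2)(0.625) + (7)(0.125) + (8)(0.25) = 4.125
E[N²] = (2)²(0.625) + (7)²(0.125) + (8)²(0.25) = 24.625
Var(N) = E[N²] − (E[N])² = 24.625 − (4.125)² = 7.609375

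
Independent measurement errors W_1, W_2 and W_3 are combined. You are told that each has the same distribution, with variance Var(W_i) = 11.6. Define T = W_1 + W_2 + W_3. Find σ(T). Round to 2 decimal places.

5.90

By independence, Var(T) = (1)²Var(W_1) + (1)²Var(W_2) + (1)²Var(W_3)
= (1)²·11.6 + (1)²·11.6 + (1)²·11.6 = 34.8
σ(T) = √34.8 ≈ 5.90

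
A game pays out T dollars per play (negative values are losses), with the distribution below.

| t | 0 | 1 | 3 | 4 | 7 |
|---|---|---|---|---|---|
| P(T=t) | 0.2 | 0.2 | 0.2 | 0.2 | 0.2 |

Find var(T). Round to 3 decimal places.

6.000

E[T] = (0)(0.2) + (1)(0.2) + (3)(0.2) + (4)(0.2) + (7)(0.2) = 3
E[T²] = (0)²(0.2) + (1)²(0.2) + (3)²(0.2) + (4)²(0.2) + (7)²(0.2) = 15
var(T) = E[T²] − (E[T])² = 15 − (3)² = 6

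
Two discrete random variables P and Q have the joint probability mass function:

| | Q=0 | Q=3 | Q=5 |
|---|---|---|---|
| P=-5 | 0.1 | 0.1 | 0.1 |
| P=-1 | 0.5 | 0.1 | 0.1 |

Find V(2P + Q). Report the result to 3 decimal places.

12.560

E[P] = -2.2,  E[Q] = 1.6,  E[PQ] = -4.8
V(P) = 8.2 − (-2.2)² = 3.36;  V(Q) = 6.8 − (1.6)² = 4.24
Cov(P,Q) = -4.8 − (-2.2)(1.6) = -1.28
V(2P + Q) = (2)²·3.36 + (1)²·4.24 + 2·(2)·(1)·-1.28 = 12.56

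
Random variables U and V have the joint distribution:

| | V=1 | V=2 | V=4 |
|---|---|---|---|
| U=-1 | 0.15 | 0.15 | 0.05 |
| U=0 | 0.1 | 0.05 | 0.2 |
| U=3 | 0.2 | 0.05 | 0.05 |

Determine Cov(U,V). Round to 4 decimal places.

-0.3325

E[U] = 0.55,  E[V] = 2.15
E[UV] = 0.85
Cov(U,V) = E[UV] − E[U]E[V] = 0.85 − (0.55)(2.15) = -0.3325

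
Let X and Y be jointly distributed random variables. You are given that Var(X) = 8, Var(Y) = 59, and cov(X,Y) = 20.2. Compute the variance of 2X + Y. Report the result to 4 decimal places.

171.8000

Var(2X + Y) = (2)²·Var(X) + (1)²·Var(Y) + 2·(2)·(1)·cov(X,Y)
= 4·8 + 1·59 + 4·20.2 = 171.8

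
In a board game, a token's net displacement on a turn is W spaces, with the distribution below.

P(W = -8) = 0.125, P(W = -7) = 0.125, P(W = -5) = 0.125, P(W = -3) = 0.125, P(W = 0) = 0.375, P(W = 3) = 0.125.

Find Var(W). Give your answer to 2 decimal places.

E[W] = (-8)(0.125) + (-7)(0.125) + (-5)(0.125) + (-3)(0.125) + (0)(0.375) + (3)(0.125) = -2.5
E[W²] = (-8)²(0.125) + (-7)²(0.125) + (-5)²(0.125) + (-3)²(0.125) + (0)²(0.375) + (3)²(0.125) = 19.5
Var(W) = E[W²] − (E[W])² = 19.5 − (-2.5)² = 13.25

13.25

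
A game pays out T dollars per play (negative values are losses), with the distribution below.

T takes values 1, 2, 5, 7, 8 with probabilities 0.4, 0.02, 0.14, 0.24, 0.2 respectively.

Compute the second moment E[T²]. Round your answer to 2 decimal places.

E[T²] = (1)²(0.4) + (2)²(0.02) + (5)²(0.14) + (7)²(0.24) + (8)²(0.2) = 28.54

28.54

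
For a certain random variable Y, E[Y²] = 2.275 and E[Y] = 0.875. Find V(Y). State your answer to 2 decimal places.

1.51

V(Y) = 2.275 − (0.875)² = 1.509375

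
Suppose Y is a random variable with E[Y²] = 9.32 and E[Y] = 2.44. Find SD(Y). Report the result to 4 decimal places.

Var(Y) = 9.32 − (2.44)² = 3.3664
SD(Y) = √3.3664 ≈ 1.8348

1.8348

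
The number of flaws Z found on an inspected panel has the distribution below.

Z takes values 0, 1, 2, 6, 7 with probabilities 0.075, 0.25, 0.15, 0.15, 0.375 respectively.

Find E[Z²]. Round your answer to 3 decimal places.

E[Z²] = (0)²(0.075) + (1)²(0.25) + (2)²(0.15) + (6)²(0.15) + (7)²(0.375) = 24.625

24.625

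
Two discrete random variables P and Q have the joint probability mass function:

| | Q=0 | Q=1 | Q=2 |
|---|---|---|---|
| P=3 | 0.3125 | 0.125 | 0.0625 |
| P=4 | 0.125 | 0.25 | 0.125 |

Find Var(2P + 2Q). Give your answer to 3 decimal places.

4.250

E[P] = 3.5,  E[Q] = 0.75,  E[PQ] = 2.75
Var(P) = 12.5 − (3.5)² = 0.25;  Var(Q) = 1.125 − (0.75)² = 0.5625
cov(P,Q) = 2.75 − (3.5)(0.75) = 0.125
Var(2P + 2Q) = (2)²·0.25 + (2)²·0.5625 + 2·(2)·(2)·0.125 = 4.25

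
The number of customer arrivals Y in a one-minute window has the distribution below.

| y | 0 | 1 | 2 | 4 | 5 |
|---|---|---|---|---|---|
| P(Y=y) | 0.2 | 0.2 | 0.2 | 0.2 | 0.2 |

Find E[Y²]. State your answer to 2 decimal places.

9.20

E[Y²] = (0)²(0.2) + (1)²(0.2) + (2)²(0.2) + (4)²(0.2) + (5)²(0.2) = 9.2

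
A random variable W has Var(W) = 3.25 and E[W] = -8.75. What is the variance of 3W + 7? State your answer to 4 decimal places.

29.2500

Var(3W + 7) = (3)²·Var(W) = 9·3.25 = 29.25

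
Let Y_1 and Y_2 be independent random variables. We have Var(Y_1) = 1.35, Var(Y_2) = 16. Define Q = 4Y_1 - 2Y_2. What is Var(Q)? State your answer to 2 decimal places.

By independence, Var(Q) = (4)²Var(Y_1) + (-2)²Var(Y_2)
= (4)²·1.35 + (-2)²·16 = 85.6

85.60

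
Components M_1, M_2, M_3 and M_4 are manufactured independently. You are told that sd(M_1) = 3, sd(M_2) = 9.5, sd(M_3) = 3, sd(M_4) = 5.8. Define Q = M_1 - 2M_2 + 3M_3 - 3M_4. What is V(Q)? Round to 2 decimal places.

753.76

V(M_1) = 9, V(M_2) = 90.25, V(M_3) = 9, V(M_4) = 33.64
By independence, V(Q) = (1)²V(M_1) + (-2)²V(M_2) + (3)²V(M_3) + (-3)²V(M_4)
= (1)²·9 + (-2)²·90.25 + (3)²·9 + (-3)²·33.64 = 753.76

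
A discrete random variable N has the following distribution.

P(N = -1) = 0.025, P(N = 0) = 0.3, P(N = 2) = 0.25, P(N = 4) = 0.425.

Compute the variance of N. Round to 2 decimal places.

3.09

E[N] = (-1)(0.025) + (0)(0.3) + (2)(0.25) + (4)(0.425) = 2.175
E[N²] = (-1)²(0.025) + (0)²(0.3) + (2)²(0.25) + (4)²(0.425) = 7.825
Var(N) = E[N²] − (E[N])² = 7.825 − (2.175)² = 3.094375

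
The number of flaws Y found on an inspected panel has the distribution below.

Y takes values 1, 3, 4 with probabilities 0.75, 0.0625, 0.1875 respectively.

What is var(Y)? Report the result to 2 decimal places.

1.46

E[Y] = (1)(0.75) + (3)(0.0625) + (4)(0.1875) = 1.6875
E[Y²] = (1)²(0.75) + (3)²(0.0625) + (4)²(0.1875) = 4.3125
var(Y) = E[Y²] − (E[Y])² = 4.3125 − (1.6875)² = 1.46484375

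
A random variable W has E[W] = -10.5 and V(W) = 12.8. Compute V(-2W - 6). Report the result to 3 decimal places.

51.200

V(-2W - 6) = (-2)²·V(W) = 4·12.8 = 51.2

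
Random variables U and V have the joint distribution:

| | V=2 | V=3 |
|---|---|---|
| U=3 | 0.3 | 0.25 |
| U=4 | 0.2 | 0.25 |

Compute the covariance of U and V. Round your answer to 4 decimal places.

0.0250

E[U] = 3.45,  E[V] = 2.5
E[UV] = 8.65
Cov(U,V) = E[UV] − E[U]E[V] = 8.65 − (3.45)(2.5) = 0.025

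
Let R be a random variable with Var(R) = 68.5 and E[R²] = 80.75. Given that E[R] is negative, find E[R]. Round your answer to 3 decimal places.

(E[R])² = E[R²] − Var(R) = 80.75 − 68.5 = 12.25
E[R] = −√12.25 = -3.5

-3.500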